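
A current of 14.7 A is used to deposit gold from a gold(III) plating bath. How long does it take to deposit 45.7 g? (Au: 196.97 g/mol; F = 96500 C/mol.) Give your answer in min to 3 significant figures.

n(Au) = 45.7 / 196.97 = 0.2320 mol
Au³⁺ + 3e⁻ → Au, so n(e⁻) = 3 × 0.2320 = 0.6960 mol
Q = 0.6960 × 96500 = 67160 C
t = Q / I = 67160 / 14.7 = 4569 s = 76.2 min

76.2 min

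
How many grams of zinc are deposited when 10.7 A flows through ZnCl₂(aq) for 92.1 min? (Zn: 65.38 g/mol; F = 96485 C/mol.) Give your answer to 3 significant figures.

20.0 g

Q = It = 10.7 × 5526 = 59130 C
n(e⁻) = Q/F = 59130/96485 = 0.6128 mol
Zn²⁺ + 2e⁻ → Zn, so n(Zn) = 0.6128 / 2 = 0.3064 mol
m = 0.3064 × 65.38 = 20.0 g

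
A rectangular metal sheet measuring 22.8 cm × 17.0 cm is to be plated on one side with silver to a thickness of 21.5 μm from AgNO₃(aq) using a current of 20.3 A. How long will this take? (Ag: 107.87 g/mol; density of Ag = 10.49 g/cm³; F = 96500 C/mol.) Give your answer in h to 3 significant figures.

0.107 h

Plated area = 22.8 × 17.0 = 387.6 cm²
Volume = 387.6 × 21.5×10⁻⁴ cm = 0.8333 cm³
m(Ag) = 0.8333 × 10.49 = 8.741 g
n(Ag) = 8.741 / 107.87 = 0.08103 mol; n(e⁻) = 0.08103 mol
Q = 0.08103 × 96500 = 7819 C
t = 7819 / 20.3 = 385.2 s = 0.107 h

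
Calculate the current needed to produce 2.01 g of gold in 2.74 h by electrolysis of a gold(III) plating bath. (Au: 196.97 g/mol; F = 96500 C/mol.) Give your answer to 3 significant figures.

n(Au) = 2.01 / 196.97 = 0.01020 mol
Au³⁺ + 3e⁻ → Au, so n(e⁻) = 3 × 0.01020 = 0.03060 mol
Q = 0.03060 × 96500 = 2953 C
I = Q / t = 2953 / 9864 s = 0.299 A

0.299 A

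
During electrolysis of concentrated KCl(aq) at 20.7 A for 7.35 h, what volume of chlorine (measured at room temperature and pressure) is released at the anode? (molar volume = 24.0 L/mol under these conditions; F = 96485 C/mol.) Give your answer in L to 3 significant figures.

Q = 20.7 A × 26460 s = 5.477×10^5 C
Moles of electrons = 5.477×10^5 / 96485 = 5.677 mol
2Cl⁻ → Cl₂ + 2e⁻, so n(Cl₂) = 5.677 / 2 = 2.839 mol
V = 2.839 × 24.0 = 68.14 L

68.1 L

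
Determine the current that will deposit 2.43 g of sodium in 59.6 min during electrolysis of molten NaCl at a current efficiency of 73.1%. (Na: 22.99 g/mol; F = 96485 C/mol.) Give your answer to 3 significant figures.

n(Na) = 2.43 / 22.99 = 0.1057 mol
Na⁺ + e⁻ → Na, so n(e⁻) = 0.1057 mol
Q = 0.1057 × 96485 / 0.731 = 13950 C
I = Q / t = 13950 / 3576 s = 3.90 A

3.90 A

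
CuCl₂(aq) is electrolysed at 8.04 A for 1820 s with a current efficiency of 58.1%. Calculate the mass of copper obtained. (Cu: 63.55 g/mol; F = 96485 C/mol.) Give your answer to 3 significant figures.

Q = 8.04 × 1820 = 14630 C
n(e⁻) = 14630 / 96485 = 0.1516 mol
Cu²⁺ + 2e⁻ → Cu, so theoretical m(Cu) = 0.07580 × 63.55 = 4.817 g
Actual mass = 58.1% × 4.817 = 2.80 g

2.80 g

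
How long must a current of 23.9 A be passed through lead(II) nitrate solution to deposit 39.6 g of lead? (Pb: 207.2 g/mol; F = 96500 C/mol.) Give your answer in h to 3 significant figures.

0.429 h

n(Pb) = 39.6 / 207.2 = 0.1911 mol
Pb²⁺ + 2e⁻ → Pb, so n(e⁻) = 2 × 0.1911 = 0.3822 mol
Q = 0.3822 × 96500 = 36880 C
t = Q / I = 36880 / 23.9 = 1543 s = 0.429 h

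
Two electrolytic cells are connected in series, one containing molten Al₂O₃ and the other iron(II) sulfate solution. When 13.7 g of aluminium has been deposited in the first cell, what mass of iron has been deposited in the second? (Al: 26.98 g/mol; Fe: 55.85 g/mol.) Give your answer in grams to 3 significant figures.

42.5 g

n(Al) = 13.7 / 26.98 = 0.5078 mol
Al³⁺ + 3e⁻ → Al, so n(e⁻) = 3 × 0.5078 = 1.523 mol
Same current for the same time ⇒ same n(e⁻) = 1.523 mol in both cells.
Fe²⁺ + 2e⁻ → Fe, so n(Fe) = 1.523 / 2 = 0.7615 mol
m(Fe) = 0.7615 × 55.85 = 42.5 g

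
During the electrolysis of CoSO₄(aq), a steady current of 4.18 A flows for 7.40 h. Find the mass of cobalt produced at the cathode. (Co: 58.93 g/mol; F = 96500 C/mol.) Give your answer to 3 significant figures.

34.0 g

Q = It = 4.18 × 26640 = 1.114×10^5 C
Moles of electrons = 1.114×10^5 / 96500 = 1.154 mol
Co²⁺ + 2e⁻ → Co, so n(Co) = 1.154 / 2 = 0.5770 mol
m = 0.5770 × 58.93 = 34.0 g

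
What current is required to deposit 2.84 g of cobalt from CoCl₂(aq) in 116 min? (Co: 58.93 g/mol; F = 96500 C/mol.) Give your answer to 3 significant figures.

1.34 A

n(Co) = 2.84 / 58.93 = 0.04819 mol
Co²⁺ + 2e⁻ → Co, so n(e⁻) = 2 × 0.04819 = 0.09638 mol
Q = 0.09638 × 96500 = 9301 C
I = Q / t = 9301 / 6960 s = 1.34 A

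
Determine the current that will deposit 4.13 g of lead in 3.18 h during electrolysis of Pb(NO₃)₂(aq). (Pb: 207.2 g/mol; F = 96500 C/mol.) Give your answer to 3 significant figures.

n(Pb) = 4.13 / 207.2 = 0.01993 mol
Pb²⁺ + 2e⁻ → Pb, so n(e⁻) = 2 × 0.01993 = 0.03986 mol
Q = 0.03986 × 96500 = 3846 C
I = Q / t = 3846 / 11448 s = 0.336 A

0.336 A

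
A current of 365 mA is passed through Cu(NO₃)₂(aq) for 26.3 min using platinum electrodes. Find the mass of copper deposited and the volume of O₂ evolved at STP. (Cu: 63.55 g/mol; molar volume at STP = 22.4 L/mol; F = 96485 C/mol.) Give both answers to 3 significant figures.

Q = 0.365 × 1578 = 576.0 C; n(e⁻) = 576.0 / 96485 = 0.005970 mol
Cathode: Cu²⁺ + 2e⁻ → Cu → n(Cu) = 0.005970/2 = 0.002985 mol → 0.190 g
Anode: 2H₂O → O₂ + 4H⁺ + 4e⁻ → n(O₂) = 0.005970/4 = 0.001493 mol → 0.0334 L

0.190 g Cu; 0.0334 L O₂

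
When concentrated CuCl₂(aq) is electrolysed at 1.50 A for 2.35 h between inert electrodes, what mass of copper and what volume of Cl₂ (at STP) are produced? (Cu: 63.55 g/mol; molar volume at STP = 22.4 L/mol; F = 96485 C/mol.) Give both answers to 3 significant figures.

Q = 1.50 × 8460 = 12690 C; n(e⁻) = 12690 / 96485 = 0.1315 mol
Cathode: Cu²⁺ + 2e⁻ → Cu → n(Cu) = 0.1315/2 = 0.06575 mol → 4.18 g
Anode: 2Cl⁻ → Cl₂ + 2e⁻ → n(Cl₂) = 0.1315/2 = 0.06575 mol → 1.47 L

4.18 g Cu; 1.47 L Cl₂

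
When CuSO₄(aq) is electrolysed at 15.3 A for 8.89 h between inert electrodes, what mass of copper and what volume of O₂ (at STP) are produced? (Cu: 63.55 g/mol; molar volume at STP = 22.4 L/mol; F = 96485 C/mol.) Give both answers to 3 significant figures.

161 g Cu; 28.4 L O₂

Q = 15.3 × 32004 = 4.897×10^5 C; n(e⁻) = 4.897×10^5 / 96485 = 5.075 mol
Cathode: Cu²⁺ + 2e⁻ → Cu → n(Cu) = 5.075/2 = 2.538 mol → 161 g
Anode: 2H₂O → O₂ + 4H⁺ + 4e⁻ → n(O₂) = 5.075/4 = 1.269 mol → 28.4 L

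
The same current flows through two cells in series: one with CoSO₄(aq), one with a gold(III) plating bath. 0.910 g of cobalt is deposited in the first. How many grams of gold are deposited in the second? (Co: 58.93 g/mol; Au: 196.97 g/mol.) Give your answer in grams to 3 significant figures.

2.03 g

n(Co) = 0.910 / 58.93 = 0.01544 mol
Co²⁺ + 2e⁻ → Co, so n(e⁻) = 2 × 0.01544 = 0.03088 mol
The cells are in series, so the same charge (and hence the same n(e⁻) = 0.03088 mol) passes through both.
Au³⁺ + 3e⁻ → Au, so n(Au) = 0.03088 / 3 = 0.01029 mol
m(Au) = 0.01029 × 196.97 = 2.03 g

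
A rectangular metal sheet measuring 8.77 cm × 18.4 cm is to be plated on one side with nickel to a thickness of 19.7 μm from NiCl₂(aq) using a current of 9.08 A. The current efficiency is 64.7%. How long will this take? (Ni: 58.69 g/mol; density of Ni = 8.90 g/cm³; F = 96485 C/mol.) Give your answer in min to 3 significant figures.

26.4 min

Plated area = 8.77 × 18.4 = 161.4 cm²
Volume = 161.4 × 19.7×10⁻⁴ cm = 0.3180 cm³
m(Ni) = 0.3180 × 8.90 = 2.830 g
n(Ni) = 2.830 / 58.69 = 0.04822 mol; n(e⁻) = 2 × 0.04822 = 0.09644 mol
Q = 0.09644 × 96485 / 0.647 = 14380 C
t = 14380 / 9.08 = 1584 s = 26.4 min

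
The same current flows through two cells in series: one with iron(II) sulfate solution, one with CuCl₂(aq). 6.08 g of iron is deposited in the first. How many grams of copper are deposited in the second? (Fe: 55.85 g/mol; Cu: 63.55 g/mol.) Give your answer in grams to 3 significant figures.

6.92 g

n(Fe) = 6.08 / 55.85 = 0.1089 mol
Fe²⁺ + 2e⁻ → Fe, so n(e⁻) = 2 × 0.1089 = 0.2178 mol
The cells are in series, so the same charge (and hence the same n(e⁻) = 0.2178 mol) passes through both.
Cu²⁺ + 2e⁻ → Cu, so n(Cu) = 0.2178 / 2 = 0.1089 mol
m(Cu) = 0.1089 × 63.55 = 6.92 g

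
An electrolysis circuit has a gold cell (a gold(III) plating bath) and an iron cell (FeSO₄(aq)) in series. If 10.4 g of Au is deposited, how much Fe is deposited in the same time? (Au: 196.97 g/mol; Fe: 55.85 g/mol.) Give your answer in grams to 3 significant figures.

n(Au) = 10.4 / 196.97 = 0.05280 mol
Au³⁺ + 3e⁻ → Au, so n(e⁻) = 3 × 0.05280 = 0.1584 mol
Same current for the same time ⇒ same n(e⁻) = 0.1584 mol in both cells.
Fe²⁺ + 2e⁻ → Fe, so n(Fe) = 0.1584 / 2 = 0.07920 mol
m(Fe) = 0.07920 × 55.85 = 4.42 g

4.42 g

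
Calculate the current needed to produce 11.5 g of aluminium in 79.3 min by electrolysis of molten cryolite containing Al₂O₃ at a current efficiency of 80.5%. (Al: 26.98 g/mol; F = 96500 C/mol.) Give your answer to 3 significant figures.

32.2 A

n(Al) = 11.5 / 26.98 = 0.4262 mol
Al³⁺ + 3e⁻ → Al, so n(e⁻) = 3 × 0.4262 = 1.279 mol
Q = 1.279 × 96500 / 0.805 = 1.533×10^5 C
I = Q / t = 1.533×10^5 / 4758 s = 32.2 A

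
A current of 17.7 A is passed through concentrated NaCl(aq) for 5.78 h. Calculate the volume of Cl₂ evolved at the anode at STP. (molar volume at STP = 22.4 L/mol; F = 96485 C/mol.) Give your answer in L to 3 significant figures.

Q = It = 17.7 × 20808 = 3.683×10^5 C
n(e⁻) = Q/F = 3.683×10^5/96485 = 3.817 mol
2Cl⁻ → Cl₂ + 2e⁻, so n(Cl₂) = 3.817 / 2 = 1.909 mol
V = 1.909 × 22.4 = 42.76 L

42.8 L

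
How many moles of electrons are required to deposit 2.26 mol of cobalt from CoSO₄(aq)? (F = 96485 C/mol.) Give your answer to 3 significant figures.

4.52 mol

Co²⁺ + 2e⁻ → Co, so n(e⁻) = 2 × 2.26 = 4.520 mol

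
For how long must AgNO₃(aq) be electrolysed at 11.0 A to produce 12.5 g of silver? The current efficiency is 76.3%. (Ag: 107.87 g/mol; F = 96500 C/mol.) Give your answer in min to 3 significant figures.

22.2 min

n(Ag) = 12.5 / 107.87 = 0.1159 mol
Ag⁺ + e⁻ → Ag, so n(e⁻) = 0.1159 mol
Q = 0.1159 × 96500 / 0.763 = 14660 C
t = Q / I = 14660 / 11.0 = 1333 s = 22.2 min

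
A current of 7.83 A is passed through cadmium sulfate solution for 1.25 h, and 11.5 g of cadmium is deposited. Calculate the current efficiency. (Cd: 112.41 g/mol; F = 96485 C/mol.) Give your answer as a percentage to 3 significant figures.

Q = 7.83 × 4500 = 35240 C
n(e⁻) = 35240 / 96485 = 0.3652 mol
Cd²⁺ + 2e⁻ → Cd, so theoretical n(Cd) = 0.1826 mol → 20.53 g
Efficiency = 11.5 / 20.53 = 0.5602 = 56.0%

56.0%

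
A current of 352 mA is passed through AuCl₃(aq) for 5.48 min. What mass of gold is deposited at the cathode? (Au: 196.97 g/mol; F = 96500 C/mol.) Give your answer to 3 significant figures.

Q = 0.352 A × 328.8 s = 115.7 C
Moles of electrons = 115.7 / 96500 = 0.001199 mol
Au³⁺ + 3e⁻ → Au, so n(Au) = 0.001199 / 3 = 3.997×10^-4 mol
m = 3.997×10^-4 × 196.97 = 0.0787 g

0.0787 g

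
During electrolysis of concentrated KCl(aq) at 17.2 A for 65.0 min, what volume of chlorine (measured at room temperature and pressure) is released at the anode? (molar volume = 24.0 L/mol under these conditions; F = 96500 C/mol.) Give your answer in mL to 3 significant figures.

8340 mL

Charge passed = 17.2 × 3900 = 67080 C
n(e⁻) = 67080 / 96500 = 0.6951 mol
2Cl⁻ → Cl₂ + 2e⁻, so n(Cl₂) = 0.6951 / 2 = 0.3476 mol
V = 0.3476 × 24.0 = 8.342 L
= 8340 mL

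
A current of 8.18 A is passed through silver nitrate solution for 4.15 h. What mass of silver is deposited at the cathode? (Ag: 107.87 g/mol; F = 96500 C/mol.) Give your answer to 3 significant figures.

Q = It = 8.18 × 14940 = 1.222×10^5 C
n(e⁻) = Q/F = 1.222×10^5/96500 = 1.266 mol
Ag⁺ + e⁻ → Ag, so n(Ag) = 1.266 mol
m = 1.266 × 107.87 = 137 g

137 g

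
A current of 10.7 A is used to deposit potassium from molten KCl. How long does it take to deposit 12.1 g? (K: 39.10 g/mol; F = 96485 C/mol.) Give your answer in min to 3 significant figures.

46.5 min

n(K) = 12.1 / 39.10 = 0.3095 mol
K⁺ + e⁻ → K, so n(e⁻) = 0.3095 mol
Q = 0.3095 × 96485 = 29860 C
t = Q / I = 29860 / 10.7 = 2791 s = 46.5 min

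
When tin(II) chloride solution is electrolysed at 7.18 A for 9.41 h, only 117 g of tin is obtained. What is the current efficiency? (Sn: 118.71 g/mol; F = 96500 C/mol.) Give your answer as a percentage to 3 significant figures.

78.2%

Q = 7.18 × 33876 = 2.432×10^5 C
n(e⁻) = 2.432×10^5 / 96500 = 2.520 mol
Sn²⁺ + 2e⁻ → Sn, so theoretical n(Sn) = 1.260 mol → 149.6 g
Efficiency = 117 / 149.6 = 0.7821 = 78.2%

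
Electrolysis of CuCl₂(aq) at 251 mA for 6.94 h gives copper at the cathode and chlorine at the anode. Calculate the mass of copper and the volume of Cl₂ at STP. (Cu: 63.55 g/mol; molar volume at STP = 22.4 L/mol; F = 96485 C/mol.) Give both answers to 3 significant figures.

Q = 0.251 × 24984 = 6271 C; n(e⁻) = 6271 / 96485 = 0.06499 mol
Cathode: Cu²⁺ + 2e⁻ → Cu → n(Cu) = 0.06499/2 = 0.03250 mol → 2.07 g
Anode: 2Cl⁻ → Cl₂ + 2e⁻ → n(Cl₂) = 0.06499/2 = 0.03250 mol → 0.728 L

2.07 g Cu; 0.728 L Cl₂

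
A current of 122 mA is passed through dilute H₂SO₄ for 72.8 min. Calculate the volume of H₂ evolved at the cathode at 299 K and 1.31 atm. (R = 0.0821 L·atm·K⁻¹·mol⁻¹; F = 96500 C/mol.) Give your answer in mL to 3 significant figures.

51.7 mL

Charge passed = 0.122 × 4368 = 532.9 C
n(e⁻) = Q/F = 532.9/96500 = 0.005522 mol
2H⁺ + 2e⁻ → H₂, so n(H₂) = 0.005522 / 2 = 0.002761 mol
V = nRT/P = 0.002761 × 0.0821 × 299 / 1.31 = 0.05174 L
= 51.7 mL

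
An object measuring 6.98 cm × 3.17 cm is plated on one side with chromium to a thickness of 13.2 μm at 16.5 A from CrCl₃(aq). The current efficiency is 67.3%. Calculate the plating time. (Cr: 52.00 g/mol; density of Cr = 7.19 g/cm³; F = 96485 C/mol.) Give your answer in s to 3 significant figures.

Plated area = 6.98 × 3.17 = 22.13 cm²
Volume = 22.13 × 13.2×10⁻⁴ cm = 0.02921 cm³
m(Cr) = 0.02921 × 7.19 = 0.2100 g
n(Cr) = 0.2100 / 52.00 = 0.004038 mol; n(e⁻) = 3 × 0.004038 = 0.01211 mol
Q = 0.01211 × 96485 / 0.673 = 1736 C
t = 1736 / 16.5 = 105.2 s

105 s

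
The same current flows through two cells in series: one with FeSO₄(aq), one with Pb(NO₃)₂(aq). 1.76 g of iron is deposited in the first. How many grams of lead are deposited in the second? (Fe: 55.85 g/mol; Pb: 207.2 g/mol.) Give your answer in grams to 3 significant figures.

n(Fe) = 1.76 / 55.85 = 0.03151 mol
Fe²⁺ + 2e⁻ → Fe, so n(e⁻) = 2 × 0.03151 = 0.06302 mol
Same current for the same time ⇒ same n(e⁻) = 0.06302 mol in both cells.
Pb²⁺ + 2e⁻ → Pb, so n(Pb) = 0.06302 / 2 = 0.03151 mol
m(Pb) = 0.03151 × 207.2 = 6.53 g

6.53 g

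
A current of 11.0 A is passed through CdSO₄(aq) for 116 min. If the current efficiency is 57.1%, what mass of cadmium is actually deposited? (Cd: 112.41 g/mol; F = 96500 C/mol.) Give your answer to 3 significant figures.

Q = 11.0 × 6960 = 76560 C
n(e⁻) = 76560 / 96500 = 0.7934 mol
Cd²⁺ + 2e⁻ → Cd, so theoretical m(Cd) = 0.3967 × 112.41 = 44.59 g
Actual mass = 57.1% × 44.59 = 25.5 g

25.5 g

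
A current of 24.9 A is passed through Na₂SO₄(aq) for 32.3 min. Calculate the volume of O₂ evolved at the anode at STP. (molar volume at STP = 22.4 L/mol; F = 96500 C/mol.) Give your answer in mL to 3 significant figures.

Charge passed = 24.9 × 1938 = 48260 C
n(e⁻) = 48260 / 96500 = 0.5001 mol
2H₂O → O₂ + 4H⁺ + 4e⁻, so n(O₂) = 0.5001 / 4 = 0.1250 mol
V = 0.1250 × 22.4 = 2.800 L
= 2800 mL

2800 mL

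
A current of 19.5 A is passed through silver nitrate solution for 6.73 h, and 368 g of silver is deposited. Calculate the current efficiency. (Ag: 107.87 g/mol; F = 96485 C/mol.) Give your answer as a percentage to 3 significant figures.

69.7%

Q = 19.5 × 24228 = 4.724×10^5 C
n(e⁻) = 4.724×10^5 / 96485 = 4.896 mol
Ag⁺ + e⁻ → Ag, so theoretical n(Ag) = 4.896 mol → 528.1 g
Efficiency = 368 / 528.1 = 0.6968 = 69.7%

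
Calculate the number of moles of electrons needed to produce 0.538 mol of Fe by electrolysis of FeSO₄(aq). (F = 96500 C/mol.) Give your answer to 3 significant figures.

Fe²⁺ + 2e⁻ → Fe, so n(e⁻) = 2 × 0.538 = 1.076 mol

1.08 mol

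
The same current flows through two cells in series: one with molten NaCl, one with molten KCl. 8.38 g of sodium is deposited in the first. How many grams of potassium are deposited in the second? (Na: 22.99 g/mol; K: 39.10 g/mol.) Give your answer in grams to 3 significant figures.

n(Na) = 8.38 / 22.99 = 0.3645 mol
Na⁺ + e⁻ → Na, so n(e⁻) = 0.3645 mol
The cells are in series, so the same charge (and hence the same n(e⁻) = 0.3645 mol) passes through both.
K⁺ + e⁻ → K, so n(K) = 0.3645 mol
m(K) = 0.3645 × 39.10 = 14.3 g

14.3 g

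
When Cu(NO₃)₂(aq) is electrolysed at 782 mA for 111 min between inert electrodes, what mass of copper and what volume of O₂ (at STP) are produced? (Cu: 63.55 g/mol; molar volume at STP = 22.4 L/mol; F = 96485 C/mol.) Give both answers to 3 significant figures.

Q = 0.782 × 6660 = 5208 C; n(e⁻) = 5208 / 96485 = 0.05398 mol
Cathode: Cu²⁺ + 2e⁻ → Cu → n(Cu) = 0.05398/2 = 0.02699 mol → 1.72 g
Anode: 2H₂O → O₂ + 4H⁺ + 4e⁻ → n(O₂) = 0.05398/4 = 0.01350 mol → 0.302 L

1.72 g Cu; 0.302 L O₂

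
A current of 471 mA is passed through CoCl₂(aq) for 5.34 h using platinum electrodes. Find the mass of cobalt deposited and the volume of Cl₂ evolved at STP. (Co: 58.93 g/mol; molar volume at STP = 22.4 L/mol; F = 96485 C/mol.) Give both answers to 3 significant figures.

2.77 g Co; 1.05 L Cl₂

Q = 0.471 × 19224 = 9055 C; n(e⁻) = 9055 / 96485 = 0.09385 mol
Cathode: Co²⁺ + 2e⁻ → Co → n(Co) = 0.09385/2 = 0.04693 mol → 2.77 g
Anode: 2Cl⁻ → Cl₂ + 2e⁻ → n(Cl₂) = 0.09385/2 = 0.04693 mol → 1.05 L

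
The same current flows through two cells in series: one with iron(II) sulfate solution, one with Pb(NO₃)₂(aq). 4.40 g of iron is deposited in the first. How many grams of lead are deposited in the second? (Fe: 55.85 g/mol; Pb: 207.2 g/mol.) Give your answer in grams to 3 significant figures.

16.3 g

n(Fe) = 4.40 / 55.85 = 0.07878 mol
Fe²⁺ + 2e⁻ → Fe, so n(e⁻) = 2 × 0.07878 = 0.1576 mol
Same current for the same time ⇒ same n(e⁻) = 0.1576 mol in both cells.
Pb²⁺ + 2e⁻ → Pb, so n(Pb) = 0.1576 / 2 = 0.07880 mol
m(Pb) = 0.07880 × 207.2 = 16.3 g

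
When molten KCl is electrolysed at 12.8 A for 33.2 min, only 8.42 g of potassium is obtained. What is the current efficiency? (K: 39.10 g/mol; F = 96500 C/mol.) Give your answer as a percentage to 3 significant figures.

81.5%

Q = 12.8 × 1992 = 25500 C
n(e⁻) = 25500 / 96500 = 0.2642 mol
K⁺ + e⁻ → K, so theoretical n(K) = 0.2642 mol → 10.33 g
Efficiency = 8.42 / 10.33 = 0.8151 = 81.5%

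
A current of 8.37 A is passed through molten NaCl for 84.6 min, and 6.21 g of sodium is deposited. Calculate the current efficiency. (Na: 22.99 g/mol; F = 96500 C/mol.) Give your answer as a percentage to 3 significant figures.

Q = 8.37 × 5076 = 42490 C
n(e⁻) = 42490 / 96500 = 0.4403 mol
Na⁺ + e⁻ → Na, so theoretical n(Na) = 0.4403 mol → 10.12 g
Efficiency = 6.21 / 10.12 = 0.6136 = 61.4%

61.4%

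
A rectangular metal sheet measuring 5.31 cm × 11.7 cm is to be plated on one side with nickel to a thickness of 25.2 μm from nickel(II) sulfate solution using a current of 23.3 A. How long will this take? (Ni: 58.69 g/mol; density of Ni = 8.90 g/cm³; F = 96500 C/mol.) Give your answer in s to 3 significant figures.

Plated area = 5.31 × 11.7 = 62.13 cm²
Volume = 62.13 × 25.2×10⁻⁴ cm = 0.1566 cm³
m(Ni) = 0.1566 × 8.90 = 1.394 g
n(Ni) = 1.394 / 58.69 = 0.02375 mol; n(e⁻) = 2 × 0.02375 = 0.04750 mol
Q = 0.04750 × 96500 = 4584 C
t = 4584 / 23.3 = 196.7 s

197 s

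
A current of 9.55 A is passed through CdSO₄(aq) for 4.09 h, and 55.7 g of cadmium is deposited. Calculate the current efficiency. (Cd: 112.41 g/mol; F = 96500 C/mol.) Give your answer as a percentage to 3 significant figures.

68.0%

Q = 9.55 × 14724 = 1.406×10^5 C
n(e⁻) = 1.406×10^5 / 96500 = 1.457 mol
Cd²⁺ + 2e⁻ → Cd, so theoretical n(Cd) = 0.7285 mol → 81.89 g
Efficiency = 55.7 / 81.89 = 0.6802 = 68.0%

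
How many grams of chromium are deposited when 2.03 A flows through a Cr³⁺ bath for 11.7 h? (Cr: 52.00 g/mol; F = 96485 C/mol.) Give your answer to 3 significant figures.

15.4 g

Q = 2.03 A × 42120 s = 85500 C
Moles of electrons = 85500 / 96485 = 0.8861 mol
Cr³⁺ + 3e⁻ → Cr, so n(Cr) = 0.8861 / 3 = 0.2954 mol
m = 0.2954 × 52.00 = 15.4 g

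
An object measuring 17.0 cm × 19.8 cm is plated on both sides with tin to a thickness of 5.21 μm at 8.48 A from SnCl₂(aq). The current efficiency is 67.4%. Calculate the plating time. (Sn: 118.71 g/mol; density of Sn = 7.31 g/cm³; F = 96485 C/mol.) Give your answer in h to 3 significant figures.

Plated area = 2 × 17.0 × 19.8 = 673.2 cm²
Volume = 673.2 × 5.21×10⁻⁴ cm = 0.3507 cm³
m(Sn) = 0.3507 × 7.31 = 2.564 g
n(Sn) = 2.564 / 118.71 = 0.02160 mol; n(e⁻) = 2 × 0.02160 = 0.04320 mol
Q = 0.04320 × 96485 / 0.674 = 6184 C
t = 6184 / 8.48 = 729.2 s = 0.203 h

0.203 h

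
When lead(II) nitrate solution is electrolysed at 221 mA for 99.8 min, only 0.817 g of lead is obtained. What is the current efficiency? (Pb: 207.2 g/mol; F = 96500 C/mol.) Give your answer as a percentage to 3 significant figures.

57.5%

Q = 0.221 × 5988 = 1323 C
n(e⁻) = 1323 / 96500 = 0.01371 mol
Pb²⁺ + 2e⁻ → Pb, so theoretical n(Pb) = 0.006855 mol → 1.420 g
Efficiency = 0.817 / 1.420 = 0.5754 = 57.5%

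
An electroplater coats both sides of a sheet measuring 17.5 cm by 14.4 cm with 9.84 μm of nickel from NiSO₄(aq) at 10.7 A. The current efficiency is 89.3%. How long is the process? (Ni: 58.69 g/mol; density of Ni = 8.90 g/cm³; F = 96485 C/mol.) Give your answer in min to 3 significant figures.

Plated area = 2 × 17.5 × 14.4 = 504.0 cm²
Volume = 504.0 × 9.84×10⁻⁴ cm = 0.4959 cm³
m(Ni) = 0.4959 × 8.90 = 4.414 g
n(Ni) = 4.414 / 58.69 = 0.07521 mol; n(e⁻) = 2 × 0.07521 = 0.1504 mol
Q = 0.1504 × 96485 / 0.893 = 16250 C
t = 16250 / 10.7 = 1519 s = 25.3 min

25.3 min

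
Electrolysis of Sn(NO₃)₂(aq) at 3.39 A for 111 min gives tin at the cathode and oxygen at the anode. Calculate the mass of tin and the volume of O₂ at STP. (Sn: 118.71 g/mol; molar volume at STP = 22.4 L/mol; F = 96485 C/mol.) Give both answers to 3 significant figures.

Q = 3.39 × 6660 = 22580 C; n(e⁻) = 22580 / 96485 = 0.2340 mol
Cathode: Sn²⁺ + 2e⁻ → Sn → n(Sn) = 0.2340/2 = 0.1170 mol → 13.9 g
Anode: 2H₂O → O₂ + 4H⁺ + 4e⁻ → n(O₂) = 0.2340/4 = 0.05850 mol → 1.31 L

13.9 g Sn; 1.31 L O₂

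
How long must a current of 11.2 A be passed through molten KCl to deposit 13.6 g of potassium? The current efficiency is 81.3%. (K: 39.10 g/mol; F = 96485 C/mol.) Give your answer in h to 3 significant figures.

n(K) = 13.6 / 39.10 = 0.3478 mol
K⁺ + e⁻ → K, so n(e⁻) = 0.3478 mol
Q = 0.3478 × 96485 / 0.813 = 41280 C
t = Q / I = 41280 / 11.2 = 3686 s = 1.02 h

1.02 h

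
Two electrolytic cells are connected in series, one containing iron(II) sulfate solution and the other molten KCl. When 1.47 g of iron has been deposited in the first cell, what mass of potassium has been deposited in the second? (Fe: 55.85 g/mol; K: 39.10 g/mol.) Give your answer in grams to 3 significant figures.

n(Fe) = 1.47 / 55.85 = 0.02632 mol
Fe²⁺ + 2e⁻ → Fe, so n(e⁻) = 2 × 0.02632 = 0.05264 mol
The cells are in series, so the same charge (and hence the same n(e⁻) = 0.05264 mol) passes through both.
K⁺ + e⁻ → K, so n(K) = 0.05264 mol
m(K) = 0.05264 × 39.10 = 2.06 g

2.06 g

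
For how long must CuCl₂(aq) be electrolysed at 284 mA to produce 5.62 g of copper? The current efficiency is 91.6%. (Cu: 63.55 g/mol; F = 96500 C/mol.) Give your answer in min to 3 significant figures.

n(Cu) = 5.62 / 63.55 = 0.08843 mol
Cu²⁺ + 2e⁻ → Cu, so n(e⁻) = 2 × 0.08843 = 0.1769 mol
Q = 0.1769 × 96500 / 0.916 = 18640 C
t = Q / I = 18640 / 0.284 = 65630 s = 1090 min

1090 min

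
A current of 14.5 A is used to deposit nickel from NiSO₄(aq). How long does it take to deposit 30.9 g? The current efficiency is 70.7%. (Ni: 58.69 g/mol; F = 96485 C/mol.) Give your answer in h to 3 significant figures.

2.75 h

n(Ni) = 30.9 / 58.69 = 0.5265 mol
Ni²⁺ + 2e⁻ → Ni, so n(e⁻) = 2 × 0.5265 = 1.053 mol
Q = 1.053 × 96485 / 0.707 = 1.437×10^5 C
t = Q / I = 1.437×10^5 / 14.5 = 9910 s = 2.75 h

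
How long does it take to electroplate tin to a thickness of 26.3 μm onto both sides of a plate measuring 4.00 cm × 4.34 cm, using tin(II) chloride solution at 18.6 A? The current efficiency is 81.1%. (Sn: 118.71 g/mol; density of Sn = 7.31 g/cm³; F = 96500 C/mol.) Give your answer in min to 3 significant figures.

Plated area = 2 × 4.00 × 4.34 = 34.72 cm²
Volume = 34.72 × 26.3×10⁻⁴ cm = 0.09131 cm³
m(Sn) = 0.09131 × 7.31 = 0.6675 g
n(Sn) = 0.6675 / 118.71 = 0.005623 mol; n(e⁻) = 2 × 0.005623 = 0.01125 mol
Q = 0.01125 × 96500 / 0.811 = 1339 C
t = 1339 / 18.6 = 71.99 s = 1.20 min

1.20 min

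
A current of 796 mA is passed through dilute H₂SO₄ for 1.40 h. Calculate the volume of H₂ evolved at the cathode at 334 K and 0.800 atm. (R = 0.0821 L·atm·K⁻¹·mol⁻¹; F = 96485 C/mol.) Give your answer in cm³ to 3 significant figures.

Q = 0.796 A × 5040 s = 4012 C
Moles of electrons = 4012 / 96485 = 0.04158 mol
2H⁺ + 2e⁻ → H₂, so n(H₂) = 0.04158 / 2 = 0.02079 mol
V = nRT/P = 0.02079 × 0.0821 × 334 / 0.800 = 0.7126 L
= 713 cm³

713 cm³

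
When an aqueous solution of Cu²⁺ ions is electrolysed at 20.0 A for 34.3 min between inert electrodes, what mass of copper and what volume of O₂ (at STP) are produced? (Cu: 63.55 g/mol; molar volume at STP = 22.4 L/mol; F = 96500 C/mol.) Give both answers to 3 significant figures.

13.6 g Cu; 2.39 L O₂

Q = 20.0 × 2058 = 41160 C; n(e⁻) = 41160 / 96500 = 0.4265 mol
Cathode: Cu²⁺ + 2e⁻ → Cu → n(Cu) = 0.4265/2 = 0.2133 mol → 13.6 g
Anode: 2H₂O → O₂ + 4H⁺ + 4e⁻ → n(O₂) = 0.4265/4 = 0.1066 mol → 2.39 L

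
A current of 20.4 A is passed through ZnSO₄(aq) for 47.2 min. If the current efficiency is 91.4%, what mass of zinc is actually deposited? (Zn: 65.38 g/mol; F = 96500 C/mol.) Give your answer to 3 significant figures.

Q = 20.4 × 2832 = 57770 C
n(e⁻) = 57770 / 96500 = 0.5987 mol
Zn²⁺ + 2e⁻ → Zn, so theoretical m(Zn) = 0.2994 × 65.38 = 19.57 g
Actual mass = 91.4% × 19.57 = 17.9 g

17.9 g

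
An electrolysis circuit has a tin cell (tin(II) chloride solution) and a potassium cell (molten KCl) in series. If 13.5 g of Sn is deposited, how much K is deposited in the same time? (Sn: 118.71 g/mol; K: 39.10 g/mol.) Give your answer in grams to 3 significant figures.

8.89 g

n(Sn) = 13.5 / 118.71 = 0.1137 mol
Sn²⁺ + 2e⁻ → Sn, so n(e⁻) = 2 × 0.1137 = 0.2274 mol
The cells are in series, so the same charge (and hence the same n(e⁻) = 0.2274 mol) passes through both.
K⁺ + e⁻ → K, so n(K) = 0.2274 mol
m(K) = 0.2274 × 39.10 = 8.89 g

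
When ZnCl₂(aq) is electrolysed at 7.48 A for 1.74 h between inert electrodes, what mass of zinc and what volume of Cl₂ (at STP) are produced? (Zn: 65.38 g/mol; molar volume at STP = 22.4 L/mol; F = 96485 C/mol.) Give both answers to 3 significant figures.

15.9 g Zn; 5.44 L Cl₂

Q = 7.48 × 6264 = 46850 C; n(e⁻) = 46850 / 96485 = 0.4856 mol
Cathode: Zn²⁺ + 2e⁻ → Zn → n(Zn) = 0.4856/2 = 0.2428 mol → 15.9 g
Anode: 2Cl⁻ → Cl₂ + 2e⁻ → n(Cl₂) = 0.4856/2 = 0.2428 mol → 5.44 L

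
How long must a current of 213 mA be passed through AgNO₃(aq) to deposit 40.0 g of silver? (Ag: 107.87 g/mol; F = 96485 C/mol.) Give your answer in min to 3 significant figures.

2800 min

n(Ag) = 40.0 / 107.87 = 0.3708 mol
Ag⁺ + e⁻ → Ag, so n(e⁻) = 0.3708 mol
Q = 0.3708 × 96485 = 35780 C
t = Q / I = 35780 / 0.213 = 1.680×10^5 s = 2800 min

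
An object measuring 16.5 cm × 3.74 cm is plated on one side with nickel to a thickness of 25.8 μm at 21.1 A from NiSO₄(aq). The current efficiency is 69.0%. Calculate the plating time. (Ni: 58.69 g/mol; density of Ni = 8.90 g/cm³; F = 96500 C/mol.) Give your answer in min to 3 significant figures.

Plated area = 16.5 × 3.74 = 61.71 cm²
Volume = 61.71 × 25.8×10⁻⁴ cm = 0.1592 cm³
m(Ni) = 0.1592 × 8.90 = 1.417 g
n(Ni) = 1.417 / 58.69 = 0.02414 mol; n(e⁻) = 2 × 0.02414 = 0.04828 mol
Q = 0.04828 × 96500 / 0.690 = 6752 C
t = 6752 / 21.1 = 320.0 s = 5.33 min

5.33 min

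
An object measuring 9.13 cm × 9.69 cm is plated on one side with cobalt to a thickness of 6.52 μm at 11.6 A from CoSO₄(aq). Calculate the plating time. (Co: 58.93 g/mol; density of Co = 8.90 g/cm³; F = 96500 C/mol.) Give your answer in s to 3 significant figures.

Plated area = 9.13 × 9.69 = 88.47 cm²
Volume = 88.47 × 6.52×10⁻⁴ cm = 0.05768 cm³
m(Co) = 0.05768 × 8.90 = 0.5134 g
n(Co) = 0.5134 / 58.93 = 0.008712 mol; n(e⁻) = 2 × 0.008712 = 0.01742 mol
Q = 0.01742 × 96500 = 1681 C
t = 1681 / 11.6 = 144.9 s

145 s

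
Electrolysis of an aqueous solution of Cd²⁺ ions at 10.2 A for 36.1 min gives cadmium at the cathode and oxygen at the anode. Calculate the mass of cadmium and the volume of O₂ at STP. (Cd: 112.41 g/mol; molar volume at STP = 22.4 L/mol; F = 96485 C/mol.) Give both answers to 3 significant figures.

Q = 10.2 × 2166 = 22090 C; n(e⁻) = 22090 / 96485 = 0.2289 mol
Cathode: Cd²⁺ + 2e⁻ → Cd → n(Cd) = 0.2289/2 = 0.1145 mol → 12.9 g
Anode: 2H₂O → O₂ + 4H⁺ + 4e⁻ → n(O₂) = 0.2289/4 = 0.05723 mol → 1.28 L

12.9 g Cd; 1.28 L O₂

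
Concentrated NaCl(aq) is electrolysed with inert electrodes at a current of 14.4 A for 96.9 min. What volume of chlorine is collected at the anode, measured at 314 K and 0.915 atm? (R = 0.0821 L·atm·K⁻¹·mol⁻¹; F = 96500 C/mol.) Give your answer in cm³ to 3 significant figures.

12200 cm³

Q = 14.4 A × 5814 s = 83720 C
n(e⁻) = 83720 / 96500 = 0.8676 mol
2Cl⁻ → Cl₂ + 2e⁻, so n(Cl₂) = 0.8676 / 2 = 0.4338 mol
V = nRT/P = 0.4338 × 0.0821 × 314 / 0.915 = 12.22 L
= 12200 cm³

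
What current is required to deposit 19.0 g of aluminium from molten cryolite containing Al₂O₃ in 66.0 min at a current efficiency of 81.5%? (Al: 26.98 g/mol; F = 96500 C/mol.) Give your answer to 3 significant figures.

63.2 A

n(Al) = 19.0 / 26.98 = 0.7042 mol
Al³⁺ + 3e⁻ → Al, so n(e⁻) = 3 × 0.7042 = 2.113 mol
Q = 2.113 × 96500 / 0.815 = 2.502×10^5 C
I = Q / t = 2.502×10^5 / 3960 s = 63.2 A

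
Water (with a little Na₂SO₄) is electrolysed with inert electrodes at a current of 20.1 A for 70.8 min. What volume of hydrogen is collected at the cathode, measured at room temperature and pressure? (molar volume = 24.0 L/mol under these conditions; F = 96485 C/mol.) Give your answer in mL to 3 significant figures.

10600 mL

Q = It = 20.1 × 4248 = 85380 C
n(e⁻) = Q/F = 85380/96485 = 0.8849 mol
2H⁺ + 2e⁻ → H₂, so n(H₂) = 0.8849 / 2 = 0.4425 mol
V = 0.4425 × 24.0 = 10.62 L
= 10600 mL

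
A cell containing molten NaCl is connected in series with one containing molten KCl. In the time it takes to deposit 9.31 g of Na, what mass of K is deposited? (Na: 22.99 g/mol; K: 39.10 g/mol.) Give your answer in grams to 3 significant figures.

15.8 g

n(Na) = 9.31 / 22.99 = 0.4050 mol
Na⁺ + e⁻ → Na, so n(e⁻) = 0.4050 mol
Since the cells are in series, n(e⁻) in the K cell is also 0.4050 mol.
K⁺ + e⁻ → K, so n(K) = 0.4050 mol
m(K) = 0.4050 × 39.10 = 15.8 g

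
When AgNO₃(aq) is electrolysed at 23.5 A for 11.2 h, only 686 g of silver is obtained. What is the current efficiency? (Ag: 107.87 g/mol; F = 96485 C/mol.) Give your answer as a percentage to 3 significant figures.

64.8%

Q = 23.5 × 40320 = 9.475×10^5 C
n(e⁻) = 9.475×10^5 / 96485 = 9.820 mol
Ag⁺ + e⁻ → Ag, so theoretical n(Ag) = 9.820 mol → 1059 g
Efficiency = 686 / 1059 = 0.6478 = 64.8%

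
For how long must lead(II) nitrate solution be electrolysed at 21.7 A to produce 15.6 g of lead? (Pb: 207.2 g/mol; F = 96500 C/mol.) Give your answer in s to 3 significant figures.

670 s

n(Pb) = 15.6 / 207.2 = 0.07529 mol
Pb²⁺ + 2e⁻ → Pb, so n(e⁻) = 2 × 0.07529 = 0.1506 mol
Q = 0.1506 × 96500 = 14530 C
t = Q / I = 14530 / 21.7 = 669.6 s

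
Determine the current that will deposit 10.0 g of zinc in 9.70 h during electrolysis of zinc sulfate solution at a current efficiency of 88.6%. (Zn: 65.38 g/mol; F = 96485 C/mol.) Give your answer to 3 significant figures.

n(Zn) = 10.0 / 65.38 = 0.1530 mol
Zn²⁺ + 2e⁻ → Zn, so n(e⁻) = 2 × 0.1530 = 0.3060 mol
Q = 0.3060 × 96485 / 0.886 = 33320 C
I = Q / t = 33320 / 34920 s = 0.954 A

0.954 A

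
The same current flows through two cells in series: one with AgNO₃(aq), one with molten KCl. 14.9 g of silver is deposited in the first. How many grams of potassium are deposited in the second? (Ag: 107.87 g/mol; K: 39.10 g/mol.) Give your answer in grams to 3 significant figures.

n(Ag) = 14.9 / 107.87 = 0.1381 mol
Ag⁺ + e⁻ → Ag, so n(e⁻) = 0.1381 mol
Same current for the same time ⇒ same n(e⁻) = 0.1381 mol in both cells.
K⁺ + e⁻ → K, so n(K) = 0.1381 mol
m(K) = 0.1381 × 39.10 = 5.40 g

5.40 g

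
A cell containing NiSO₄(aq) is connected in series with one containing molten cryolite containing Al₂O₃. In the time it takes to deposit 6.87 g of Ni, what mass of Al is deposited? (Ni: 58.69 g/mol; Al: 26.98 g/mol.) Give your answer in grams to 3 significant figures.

n(Ni) = 6.87 / 58.69 = 0.1171 mol
Ni²⁺ + 2e⁻ → Ni, so n(e⁻) = 2 × 0.1171 = 0.2342 mol
Same current for the same time ⇒ same n(e⁻) = 0.2342 mol in both cells.
Al³⁺ + 3e⁻ → Al, so n(Al) = 0.2342 / 3 = 0.07807 mol
m(Al) = 0.07807 × 26.98 = 2.11 g

2.11 g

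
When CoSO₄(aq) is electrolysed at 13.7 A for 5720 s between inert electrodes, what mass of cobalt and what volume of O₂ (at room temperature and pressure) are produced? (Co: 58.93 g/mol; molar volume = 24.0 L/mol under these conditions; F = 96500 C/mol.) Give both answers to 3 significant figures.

Q = 13.7 × 5720 = 78360 C; n(e⁻) = 78360 / 96500 = 0.8120 mol
Cathode: Co²⁺ + 2e⁻ → Co → n(Co) = 0.8120/2 = 0.4060 mol → 23.9 g
Anode: 2H₂O → O₂ + 4H⁺ + 4e⁻ → n(O₂) = 0.8120/4 = 0.2030 mol → 4.87 L

23.9 g Co; 4.87 L O₂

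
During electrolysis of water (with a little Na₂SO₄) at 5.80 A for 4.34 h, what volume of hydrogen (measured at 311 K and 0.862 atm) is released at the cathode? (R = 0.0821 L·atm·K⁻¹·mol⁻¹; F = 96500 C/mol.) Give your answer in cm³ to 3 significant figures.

Q = It = 5.80 × 15624 = 90620 C
n(e⁻) = 90620 / 96500 = 0.9391 mol
2H⁺ + 2e⁻ → H₂, so n(H₂) = 0.9391 / 2 = 0.4696 mol
V = nRT/P = 0.4696 × 0.0821 × 311 / 0.862 = 13.91 L
= 13900 cm³

13900 cm³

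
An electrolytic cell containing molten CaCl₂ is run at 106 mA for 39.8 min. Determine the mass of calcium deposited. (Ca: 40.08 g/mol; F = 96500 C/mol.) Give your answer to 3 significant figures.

0.0526 g

Q = 0.106 A × 2388 s = 253.1 C
n(e⁻) = Q/F = 253.1/96500 = 0.002623 mol
Ca²⁺ + 2e⁻ → Ca, so n(Ca) = 0.002623 / 2 = 0.001312 mol
m = 0.001312 × 40.08 = 0.0526 g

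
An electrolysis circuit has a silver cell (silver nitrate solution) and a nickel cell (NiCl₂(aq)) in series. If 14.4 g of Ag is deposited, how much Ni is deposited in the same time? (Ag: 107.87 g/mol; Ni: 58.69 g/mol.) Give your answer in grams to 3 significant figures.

n(Ag) = 14.4 / 107.87 = 0.1335 mol
Ag⁺ + e⁻ → Ag, so n(e⁻) = 0.1335 mol
Same current for the same time ⇒ same n(e⁻) = 0.1335 mol in both cells.
Ni²⁺ + 2e⁻ → Ni, so n(Ni) = 0.1335 / 2 = 0.06675 mol
m(Ni) = 0.06675 × 58.69 = 3.92 g

3.92 g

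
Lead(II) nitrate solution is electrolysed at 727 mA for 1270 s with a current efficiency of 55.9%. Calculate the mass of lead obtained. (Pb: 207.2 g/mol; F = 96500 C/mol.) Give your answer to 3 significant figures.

Q = 0.727 × 1270 = 923.3 C
n(e⁻) = 923.3 / 96500 = 0.009568 mol
Pb²⁺ + 2e⁻ → Pb, so theoretical m(Pb) = 0.004784 × 207.2 = 0.9912 g
Actual mass = 55.9% × 0.9912 = 0.554 g

0.554 g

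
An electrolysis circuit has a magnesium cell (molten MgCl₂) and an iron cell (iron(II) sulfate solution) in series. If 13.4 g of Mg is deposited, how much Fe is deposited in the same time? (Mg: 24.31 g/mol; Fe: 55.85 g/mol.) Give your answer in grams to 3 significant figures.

n(Mg) = 13.4 / 24.31 = 0.5512 mol
Mg²⁺ + 2e⁻ → Mg, so n(e⁻) = 2 × 0.5512 = 1.102 mol
Same current for the same time ⇒ same n(e⁻) = 1.102 mol in both cells.
Fe²⁺ + 2e⁻ → Fe, so n(Fe) = 1.102 / 2 = 0.5510 mol
m(Fe) = 0.5510 × 55.85 = 30.8 g

30.8 g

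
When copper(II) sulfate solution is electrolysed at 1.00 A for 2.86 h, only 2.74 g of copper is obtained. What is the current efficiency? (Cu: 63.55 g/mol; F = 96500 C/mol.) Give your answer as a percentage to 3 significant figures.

Q = 1.00 × 10296 = 10300 C
n(e⁻) = 10300 / 96500 = 0.1067 mol
Cu²⁺ + 2e⁻ → Cu, so theoretical n(Cu) = 0.05335 mol → 3.390 g
Efficiency = 2.74 / 3.390 = 0.8083 = 80.8%

80.8%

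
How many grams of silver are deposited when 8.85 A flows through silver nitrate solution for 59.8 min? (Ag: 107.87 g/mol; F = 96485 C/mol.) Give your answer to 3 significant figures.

Q = It = 8.85 × 3588 = 31750 C
Moles of electrons = 31750 / 96485 = 0.3291 mol
Ag⁺ + e⁻ → Ag, so n(Ag) = 0.3291 mol
m = 0.3291 × 107.87 = 35.5 g

35.5 g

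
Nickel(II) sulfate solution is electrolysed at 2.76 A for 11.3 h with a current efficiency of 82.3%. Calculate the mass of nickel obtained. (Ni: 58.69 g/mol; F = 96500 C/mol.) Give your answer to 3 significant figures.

28.1 g

Q = 2.76 × 40680 = 1.123×10^5 C
n(e⁻) = 1.123×10^5 / 96500 = 1.164 mol
Ni²⁺ + 2e⁻ → Ni, so theoretical m(Ni) = 0.5820 × 58.69 = 34.16 g
Actual mass = 82.3% × 34.16 = 28.1 g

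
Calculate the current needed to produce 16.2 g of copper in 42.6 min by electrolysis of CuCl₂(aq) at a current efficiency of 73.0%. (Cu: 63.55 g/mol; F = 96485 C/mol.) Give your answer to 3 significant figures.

26.4 A

n(Cu) = 16.2 / 63.55 = 0.2549 mol
Cu²⁺ + 2e⁻ → Cu, so n(e⁻) = 2 × 0.2549 = 0.5098 mol
Q = 0.5098 × 96485 / 0.730 = 67380 C
I = Q / t = 67380 / 2556 s = 26.4 A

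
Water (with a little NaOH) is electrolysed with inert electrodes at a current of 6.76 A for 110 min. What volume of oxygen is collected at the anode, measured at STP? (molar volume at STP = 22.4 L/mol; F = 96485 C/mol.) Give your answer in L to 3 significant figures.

Q = 6.76 A × 6600 s = 44620 C
Moles of electrons = 44620 / 96485 = 0.4625 mol
2H₂O → O₂ + 4H⁺ + 4e⁻, so n(O₂) = 0.4625 / 4 = 0.1156 mol
V = 0.1156 × 22.4 = 2.589 L

2.59 L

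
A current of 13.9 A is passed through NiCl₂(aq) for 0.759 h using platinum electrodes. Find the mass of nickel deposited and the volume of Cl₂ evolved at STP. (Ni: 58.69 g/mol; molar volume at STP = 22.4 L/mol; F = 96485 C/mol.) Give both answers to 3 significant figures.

11.6 g Ni; 4.41 L Cl₂

Q = 13.9 × 2732.4 = 37980 C; n(e⁻) = 37980 / 96485 = 0.3936 mol
Cathode: Ni²⁺ + 2e⁻ → Ni → n(Ni) = 0.3936/2 = 0.1968 mol → 11.6 g
Anode: 2Cl⁻ → Cl₂ + 2e⁻ → n(Cl₂) = 0.3936/2 = 0.1968 mol → 4.41 L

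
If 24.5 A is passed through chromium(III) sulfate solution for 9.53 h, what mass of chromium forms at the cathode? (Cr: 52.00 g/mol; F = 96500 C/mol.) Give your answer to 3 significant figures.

151 g

Q = 24.5 A × 34308 s = 8.405×10^5 C
n(e⁻) = 8.405×10^5 / 96500 = 8.710 mol
Cr³⁺ + 3e⁻ → Cr, so n(Cr) = 8.710 / 3 = 2.903 mol
m = 2.903 × 52.00 = 151 g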